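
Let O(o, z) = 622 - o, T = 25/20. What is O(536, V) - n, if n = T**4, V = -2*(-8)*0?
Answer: 21391/256 ≈ 83.559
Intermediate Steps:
V = 0 (V = 16*0 = 0)
T = 5/4 (T = 25*(1/20) = 5/4 ≈ 1.2500)
n = 625/256 (n = (5/4)**4 = 625/256 ≈ 2.4414)
O(536, V) - n = (622 - 1*536) - 1*625/256 = (622 - 536) - 625/256 = 86 - 625/256 = 21391/256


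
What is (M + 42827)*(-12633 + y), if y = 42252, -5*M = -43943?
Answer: 7644012282/5 ≈ 1.5288e+9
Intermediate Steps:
M = 43943/5 (M = -⅕*(-43943) = 43943/5 ≈ 8788.6)
(M + 42827)*(-12633 + y) = (43943/5 + 42827)*(-12633 + 42252) = (258078/5)*29619 = 7644012282/5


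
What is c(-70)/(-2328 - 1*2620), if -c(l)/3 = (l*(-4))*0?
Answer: 0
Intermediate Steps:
c(l) = 0 (c(l) = -3*l*(-4)*0 = -3*(-4*l)*0 = -3*0 = 0)
c(-70)/(-2328 - 1*2620) = 0/(-2328 - 1*2620) = 0/(-2328 - 2620) = 0/(-4948) = 0*(-1/4948) = 0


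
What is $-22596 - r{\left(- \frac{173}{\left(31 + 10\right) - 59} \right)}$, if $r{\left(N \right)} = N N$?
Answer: $- \frac{7351033}{324} \approx -22688.0$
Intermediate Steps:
$r{\left(N \right)} = N^{2}$
$-22596 - r{\left(- \frac{173}{\left(31 + 10\right) - 59} \right)} = -22596 - \left(- \frac{173}{\left(31 + 10\right) - 59}\right)^{2} = -22596 - \left(- \frac{173}{41 - 59}\right)^{2} = -22596 - \left(- \frac{173}{-18}\right)^{2} = -22596 - \left(\left(-173\right) \left(- \frac{1}{18}\right)\right)^{2} = -22596 - \left(\frac{173}{18}\right)^{2} = -22596 - \frac{29929}{324} = - \frac{7351033}{324}$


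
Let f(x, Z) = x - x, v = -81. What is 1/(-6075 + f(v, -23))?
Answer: -1/6075 ≈ -0.00016461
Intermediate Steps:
f(x, Z) = 0
1/(-6075 + f(v, -23)) = 1/(-6075 + 0) = 1/(-6075) = -1/6075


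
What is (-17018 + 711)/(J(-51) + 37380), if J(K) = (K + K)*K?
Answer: -16307/42582 ≈ -0.38296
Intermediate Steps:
J(K) = 2*K² (J(K) = (2*K)*K = 2*K²)
(-17018 + 711)/(J(-51) + 37380) = (-17018 + 711)/(2*(-51)² + 37380) = -16307/(2*2601 + 37380) = -16307/(5202 + 37380) = -16307/42582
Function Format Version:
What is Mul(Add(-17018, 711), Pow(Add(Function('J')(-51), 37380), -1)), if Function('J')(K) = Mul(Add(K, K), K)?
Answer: Rational(-16307, 42582) ≈ -0.38296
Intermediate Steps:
Function('J')(K) = Mul(2, Pow(K, 2)) (Function('J')(K) = Mul(Mul(2, K), K) = Mul(2, Pow(K, 2)))
Mul(Add(-17018, 711), Pow(Add(Function('J')(-51), 37380), -1)) = Mul(Add(-17018, 711), Pow(Add(Mul(2, Pow(-51, 2)), 37380), -1)) = Mul(-16307, Pow(Add(Mul(2, 2601), 37380), -1)) = Mul(-16307, Pow(Add(5202, 37380), -1)) = Mul(-16307, Pow(42582, -1)) = Mul(-16307, Rational(1, 42582)) = Rational(-16307, 42582)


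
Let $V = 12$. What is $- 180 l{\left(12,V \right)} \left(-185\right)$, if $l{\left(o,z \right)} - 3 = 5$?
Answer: $266400$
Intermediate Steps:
$l{\left(o,z \right)} = 8$ ($l{\left(o,z \right)} = 3 + 5 = 8$)
$- 180 l{\left(12,V \right)} \left(-185\right) = - 180 \cdot 8 \left(-185\right) = - 1440 \left(-185\right) = \left(-1\right) \left(-266400\right) = 266400$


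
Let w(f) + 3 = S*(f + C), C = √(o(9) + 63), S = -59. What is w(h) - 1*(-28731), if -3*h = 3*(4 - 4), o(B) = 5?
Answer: 28728 - 118*√17 ≈ 28241.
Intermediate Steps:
h = 0 (h = -(4 - 4) = -0 = -⅓*0 = 0)
C = 2*√17 (C = √(5 + 63) = √68 = 2*√17 ≈ 8.2462)
w(f) = -3 - 118*√17 - 59*f (w(f) = -3 - 59*(f + 2*√17) = -3 + (-118*√17 - 59*f) = -3 - 118*√17 - 59*f)
w(h) - 1*(-28731) = (-3 - 118*√17 - 59*0) - 1*(-28731) = (-3 - 118*√17 + 0) + 28731 = (-3 - 118*√17) + 28731 = 28728 - 118*√17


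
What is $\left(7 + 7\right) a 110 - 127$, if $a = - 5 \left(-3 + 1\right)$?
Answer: $15273$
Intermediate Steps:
$a = 10$ ($a = \left(-5\right) \left(-2\right) = 10$)
$\left(7 + 7\right) a 110 - 127 = \left(7 + 7\right) 10 \cdot 110 - 127 = 14 \cdot 10 \cdot 110 - 127 = 140 \cdot 110 - 127 = 15400 - 127 = 15273$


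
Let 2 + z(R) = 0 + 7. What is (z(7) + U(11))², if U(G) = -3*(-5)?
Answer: 400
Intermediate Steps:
U(G) = 15
z(R) = 5 (z(R) = -2 + (0 + 7) = -2 + 7 = 5)
(z(7) + U(11))² = (5 + 15)² = 20² = 400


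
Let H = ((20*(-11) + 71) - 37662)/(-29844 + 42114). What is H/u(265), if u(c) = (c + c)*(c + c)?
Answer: -37811/3446643000 ≈ -1.0970e-5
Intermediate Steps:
u(c) = 4*c² (u(c) = (2*c)*(2*c) = 4*c²)
H = -37811/12270 (H = ((-220 + 71) - 37662)/12270 = (-149 - 37662)*(1/12270) = -37811*1/12270 = -37811/12270 ≈ -3.0816)
H/u(265) = -37811/(12270*(4*265²)) = -37811/(12270*(4*70225)) = -37811/12270/280900 = -37811/12270*1/280900 = -37811/3446643000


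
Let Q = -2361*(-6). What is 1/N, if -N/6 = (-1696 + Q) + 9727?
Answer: -1/133182 ≈ -7.5085e-6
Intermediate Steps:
Q = 14166
N = -133182 (N = -6*((-1696 + 14166) + 9727) = -6*(12470 + 9727) = -6*22197 = -133182)
1/N = 1/(-133182) = -1/133182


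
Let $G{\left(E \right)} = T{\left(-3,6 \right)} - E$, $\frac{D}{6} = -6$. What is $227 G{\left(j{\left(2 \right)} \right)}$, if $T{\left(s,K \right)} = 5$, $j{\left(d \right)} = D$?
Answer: $9307$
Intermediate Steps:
$D = -36$ ($D = 6 \left(-6\right) = -36$)
$j{\left(d \right)} = -36$
$G{\left(E \right)} = 5 - E$
$227 G{\left(j{\left(2 \right)} \right)} = 227 \left(5 - -36\right) = 227 \left(5 + 36\right) = 227 \cdot 41 = 9307$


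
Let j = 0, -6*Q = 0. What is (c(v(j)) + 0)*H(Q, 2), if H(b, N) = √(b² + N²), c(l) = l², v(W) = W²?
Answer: 0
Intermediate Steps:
Q = 0 (Q = -⅙*0 = 0)
H(b, N) = √(N² + b²)
(c(v(j)) + 0)*H(Q, 2) = ((0²)² + 0)*√(2² + 0²) = (0² + 0)*√(4 + 0) = (0 + 0)*√4 = 0*2 = 0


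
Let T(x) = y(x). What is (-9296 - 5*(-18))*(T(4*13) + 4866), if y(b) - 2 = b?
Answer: -45293520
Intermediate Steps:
y(b) = 2 + b
T(x) = 2 + x
(-9296 - 5*(-18))*(T(4*13) + 4866) = (-9296 - 5*(-18))*((2 + 4*13) + 4866) = (-9296 + 90)*((2 + 52) + 4866) = -9206*(54 + 4866) = -9206*4920 = -45293520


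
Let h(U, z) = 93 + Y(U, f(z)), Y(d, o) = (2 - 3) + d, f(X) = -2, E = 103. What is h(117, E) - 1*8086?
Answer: -7877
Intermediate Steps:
Y(d, o) = -1 + d
h(U, z) = 92 + U (h(U, z) = 93 + (-1 + U) = 92 + U)
h(117, E) - 1*8086 = (92 + 117) - 1*8086 = 209 - 8086 = -7877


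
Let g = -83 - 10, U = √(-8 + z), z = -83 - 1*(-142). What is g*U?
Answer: -93*√51 ≈ -664.15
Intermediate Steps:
z = 59 (z = -83 + 142 = 59)
U = √51 (U = √(-8 + 59) = √51 ≈ 7.1414)
g = -93
g*U = -93*√51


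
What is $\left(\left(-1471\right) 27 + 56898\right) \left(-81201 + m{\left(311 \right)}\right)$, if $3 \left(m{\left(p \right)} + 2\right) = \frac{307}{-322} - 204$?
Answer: $- \frac{19548515157}{14} \approx -1.3963 \cdot 10^{9}$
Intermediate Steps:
$m{\left(p \right)} = - \frac{67927}{966}$ ($m{\left(p \right)} = -2 + \frac{\frac{307}{-322} - 204}{3} = -2 + \frac{307 \left(- \frac{1}{322}\right) - 204}{3} = -2 + \frac{- \frac{307}{322} - 204}{3} = -2 + \frac{1}{3} \left(- \frac{65995}{322}\right) = -2 - \frac{65995}{966} = - \frac{67927}{966}$)
$\left(\left(-1471\right) 27 + 56898\right) \left(-81201 + m{\left(311 \right)}\right) = \left(\left(-1471\right) 27 + 56898\right) \left(-81201 - \frac{67927}{966}\right) = \left(-39717 + 56898\right) \left(- \frac{78508093}{966}\right) = 17181 \left(- \frac{78508093}{966}\right) = - \frac{19548515157}{14}$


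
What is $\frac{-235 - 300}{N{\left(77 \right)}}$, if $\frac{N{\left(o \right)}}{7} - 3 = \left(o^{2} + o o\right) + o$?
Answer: $- \frac{535}{83566} \approx -0.0064021$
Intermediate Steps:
$N{\left(o \right)} = 21 + 7 o + 14 o^{2}$ ($N{\left(o \right)} = 21 + 7 \left(\left(o^{2} + o o\right) + o\right) = 21 + 7 \left(\left(o^{2} + o^{2}\right) + o\right) = 21 + 7 \left(2 o^{2} + o\right) = 21 + 7 \left(o + 2 o^{2}\right) = 21 + \left(7 o + 14 o^{2}\right) = 21 + 7 o + 14 o^{2}$)
$\frac{-235 - 300}{N{\left(77 \right)}} = \frac{-235 - 300}{21 + 7 \cdot 77 + 14 \cdot 77^{2}} = \frac{-235 - 300}{21 + 539 + 14 \cdot 5929} = - \frac{535}{21 + 539 + 83006} = - \frac{535}{83566}$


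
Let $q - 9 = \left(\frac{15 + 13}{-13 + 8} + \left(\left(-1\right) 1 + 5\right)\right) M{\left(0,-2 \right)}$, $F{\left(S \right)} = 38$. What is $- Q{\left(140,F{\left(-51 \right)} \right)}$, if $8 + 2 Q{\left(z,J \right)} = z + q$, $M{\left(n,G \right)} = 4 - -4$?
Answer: $- \frac{641}{10} \approx -64.1$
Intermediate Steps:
$M{\left(n,G \right)} = 8$ ($M{\left(n,G \right)} = 4 + 4 = 8$)
$q = - \frac{19}{5}$ ($q = 9 + \left(\frac{15 + 13}{-13 + 8} + \left(\left(-1\right) 1 + 5\right)\right) 8 = 9 + \left(\frac{28}{-5} + \left(-1 + 5\right)\right) 8 = 9 + \left(28 \left(- \frac{1}{5}\right) + 4\right) 8 = 9 + \left(- \frac{28}{5} + 4\right) 8 = 9 - \frac{64}{5} = - \frac{19}{5} \approx -3.8$)
$Q{\left(z,J \right)} = - \frac{59}{10} + \frac{z}{2}$ ($Q{\left(z,J \right)} = -4 + \frac{z - \frac{19}{5}}{2} = -4 + \frac{- \frac{19}{5} + z}{2} = -4 + \left(- \frac{19}{10} + \frac{z}{2}\right) = - \frac{59}{10} + \frac{z}{2}$)
$- Q{\left(140,F{\left(-51 \right)} \right)} = - (- \frac{59}{10} + \frac{1}{2} \cdot 140) = - (- \frac{59}{10} + 70) = \left(-1\right) \frac{641}{10} = - \frac{641}{10}$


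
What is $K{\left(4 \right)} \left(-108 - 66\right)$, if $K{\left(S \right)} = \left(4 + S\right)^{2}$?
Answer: $-11136$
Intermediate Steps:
$K{\left(4 \right)} \left(-108 - 66\right) = \left(4 + 4\right)^{2} \left(-108 - 66\right) = 8^{2} \left(-108 + \left(-75 + 9\right)\right) = 64 \left(-108 - 66\right) = 64 \left(-174\right) = -11136$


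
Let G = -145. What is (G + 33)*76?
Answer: -8512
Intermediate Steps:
(G + 33)*76 = (-145 + 33)*76 = -112*76 = -8512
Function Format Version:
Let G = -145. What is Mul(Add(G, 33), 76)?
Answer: -8512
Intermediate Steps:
Mul(Add(G, 33), 76) = Mul(Add(-145, 33), 76) = Mul(-112, 76) = -8512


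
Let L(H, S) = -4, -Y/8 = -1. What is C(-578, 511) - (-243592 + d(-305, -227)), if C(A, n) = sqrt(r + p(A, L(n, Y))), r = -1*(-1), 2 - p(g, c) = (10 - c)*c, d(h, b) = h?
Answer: 243897 + sqrt(59) ≈ 2.4390e+5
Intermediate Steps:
Y = 8 (Y = -8*(-1) = 8)
p(g, c) = 2 - c*(10 - c) (p(g, c) = 2 - (10 - c)*c = 2 - c*(10 - c))
r = 1
C(A, n) = sqrt(59) (C(A, n) = sqrt(1 + (2 + (-4)**2 - 10*(-4))) = sqrt(1 + (2 + 16 + 40)) = sqrt(1 + 58) = sqrt(59))
C(-578, 511) - (-243592 + d(-305, -227)) = sqrt(59) - (-243592 - 305) = sqrt(59) - 1*(-243897) = sqrt(59) + 243897 = 243897 + sqrt(59)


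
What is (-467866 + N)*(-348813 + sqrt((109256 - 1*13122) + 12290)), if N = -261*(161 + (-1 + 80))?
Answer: 185047389378 - 1061012*sqrt(27106) ≈ 1.8487e+11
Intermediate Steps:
N = -62640 (N = -261*(161 + 79) = -261*240 = -62640)
(-467866 + N)*(-348813 + sqrt((109256 - 1*13122) + 12290)) = (-467866 - 62640)*(-348813 + sqrt((109256 - 1*13122) + 12290)) = -530506*(-348813 + sqrt((109256 - 13122) + 12290)) = -530506*(-348813 + sqrt(96134 + 12290)) = -530506*(-348813 + sqrt(108424)) = -530506*(-348813 + 2*sqrt(27106)) = 185047389378 - 1061012*sqrt(27106)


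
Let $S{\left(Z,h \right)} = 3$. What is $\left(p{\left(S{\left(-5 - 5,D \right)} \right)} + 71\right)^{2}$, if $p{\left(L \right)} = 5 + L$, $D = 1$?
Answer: $6241$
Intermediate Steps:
$\left(p{\left(S{\left(-5 - 5,D \right)} \right)} + 71\right)^{2} = \left(\left(5 + 3\right) + 71\right)^{2} = \left(8 + 71\right)^{2} = 79^{2} = 6241$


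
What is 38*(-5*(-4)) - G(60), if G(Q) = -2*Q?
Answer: 880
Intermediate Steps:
38*(-5*(-4)) - G(60) = 38*(-5*(-4)) - (-2)*60 = 38*20 - 1*(-120) = 760 + 120 = 880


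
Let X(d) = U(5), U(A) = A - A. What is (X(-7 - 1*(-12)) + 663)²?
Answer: 439569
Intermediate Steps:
U(A) = 0
X(d) = 0
(X(-7 - 1*(-12)) + 663)² = (0 + 663)² = 663² = 439569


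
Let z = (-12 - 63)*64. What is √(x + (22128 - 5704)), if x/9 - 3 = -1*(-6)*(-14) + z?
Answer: I*√27505 ≈ 165.85*I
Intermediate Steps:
z = -4800 (z = -75*64 = -4800)
x = -43929 (x = 27 + 9*(-1*(-6)*(-14) - 4800) = 27 + 9*(6*(-14) - 4800) = 27 + 9*(-84 - 4800) = 27 + 9*(-4884) = 27 - 43956 = -43929)
√(x + (22128 - 5704)) = √(-43929 + (22128 - 5704)) = √(-43929 + 16424) = √(-27505) = I*√27505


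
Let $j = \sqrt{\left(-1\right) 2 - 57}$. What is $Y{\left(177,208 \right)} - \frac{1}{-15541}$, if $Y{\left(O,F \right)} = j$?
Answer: $\frac{1}{15541} + i \sqrt{59} \approx 6.4346 \cdot 10^{-5} + 7.6811 i$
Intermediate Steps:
$j = i \sqrt{59}$ ($j = \sqrt{-2 - 57} = \sqrt{-59} = i \sqrt{59} \approx 7.6811 i$)
$Y{\left(O,F \right)} = i \sqrt{59}$
$Y{\left(177,208 \right)} - \frac{1}{-15541} = i \sqrt{59} - \frac{1}{-15541} = i \sqrt{59} - - \frac{1}{15541} = i \sqrt{59} + \frac{1}{15541} = \frac{1}{15541} + i \sqrt{59}$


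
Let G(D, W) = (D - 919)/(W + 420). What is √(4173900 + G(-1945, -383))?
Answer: 2*√1428490783/37 ≈ 2043.0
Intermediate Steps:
G(D, W) = (-919 + D)/(420 + W)
√(4173900 + G(-1945, -383)) = √(4173900 + (-919 - 1945)/(420 - 383)) = √(4173900 - 2864/37) = √(154431436/37) = 2*√1428490783/37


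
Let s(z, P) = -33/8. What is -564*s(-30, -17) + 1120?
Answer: 6893/2 ≈ 3446.5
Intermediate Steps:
s(z, P) = -33/8 (s(z, P) = -33*⅛ = -33/8)
-564*s(-30, -17) + 1120 = -564*(-33/8) + 1120 = 4653/2 + 1120 = 6893/2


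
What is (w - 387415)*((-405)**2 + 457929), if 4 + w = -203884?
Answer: -367763266062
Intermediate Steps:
w = -203888 (w = -4 - 203884 = -203888)
(w - 387415)*((-405)**2 + 457929) = (-203888 - 387415)*((-405)**2 + 457929) = -591303*(164025 + 457929) = -591303*621954 = -367763266062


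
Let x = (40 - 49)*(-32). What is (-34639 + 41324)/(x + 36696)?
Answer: 6685/36984 ≈ 0.18075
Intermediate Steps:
x = 288 (x = -9*(-32) = 288)
(-34639 + 41324)/(x + 36696) = (-34639 + 41324)/(288 + 36696) = 6685/36984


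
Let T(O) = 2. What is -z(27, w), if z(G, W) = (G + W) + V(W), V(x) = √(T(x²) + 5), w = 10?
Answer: -37 - √7 ≈ -39.646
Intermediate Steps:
V(x) = √7 (V(x) = √(2 + 5) = √7)
z(G, W) = G + W + √7 (z(G, W) = (G + W) + √7 = G + W + √7)
-z(27, w) = -(27 + 10 + √7) = -(37 + √7) = -37 - √7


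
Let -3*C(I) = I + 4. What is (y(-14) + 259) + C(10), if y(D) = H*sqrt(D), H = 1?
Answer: 763/3 + I*sqrt(14) ≈ 254.33 + 3.7417*I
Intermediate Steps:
C(I) = -4/3 - I/3 (C(I) = -(I + 4)/3 = -(4 + I)/3 = -4/3 - I/3)
y(D) = sqrt(D) (y(D) = 1*sqrt(D) = sqrt(D))
(y(-14) + 259) + C(10) = (sqrt(-14) + 259) + (-4/3 - 1/3*10) = (I*sqrt(14) + 259) + (-4/3 - 10/3) = (259 + I*sqrt(14)) - 14/3 = 763/3 + I*sqrt(14)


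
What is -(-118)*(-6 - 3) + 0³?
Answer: -1062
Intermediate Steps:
-(-118)*(-6 - 3) + 0³ = -(-118)*(-9) + 0 = -59*18 + 0 = -1062 + 0 = -1062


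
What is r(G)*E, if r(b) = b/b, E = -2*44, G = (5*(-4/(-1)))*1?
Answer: -88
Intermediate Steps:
G = 20 (G = (5*(-4*(-1)))*1 = (5*4)*1 = 20*1 = 20)
E = -88
r(b) = 1
r(G)*E = 1*(-88) = -88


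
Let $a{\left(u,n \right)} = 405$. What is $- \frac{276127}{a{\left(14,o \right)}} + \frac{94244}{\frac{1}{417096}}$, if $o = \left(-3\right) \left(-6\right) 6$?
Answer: $\frac{15920061870593}{405} \approx 3.9309 \cdot 10^{10}$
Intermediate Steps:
$o = 108$ ($o = 18 \cdot 6 = 108$)
$- \frac{276127}{a{\left(14,o \right)}} + \frac{94244}{\frac{1}{417096}} = - \frac{276127}{405} + \frac{94244}{\frac{1}{417096}} = \left(-276127\right) \frac{1}{405} + 94244 \frac{1}{\frac{1}{417096}} = - \frac{276127}{405} + 94244 \cdot 417096 = - \frac{276127}{405} + 39308795424 = \frac{15920061870593}{405}$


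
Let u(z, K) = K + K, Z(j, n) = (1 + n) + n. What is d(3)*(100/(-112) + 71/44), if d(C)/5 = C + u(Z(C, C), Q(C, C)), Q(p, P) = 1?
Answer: 2775/154 ≈ 18.019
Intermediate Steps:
Z(j, n) = 1 + 2*n
u(z, K) = 2*K
d(C) = 10 + 5*C (d(C) = 5*(C + 2*1) = 5*(C + 2) = 5*(2 + C) = 10 + 5*C)
d(3)*(100/(-112) + 71/44) = (10 + 5*3)*(100/(-112) + 71/44) = (10 + 15)*(100*(-1/112) + 71*(1/44)) = 25*(-25/28 + 71/44) = 25*(111/154) = 2775/154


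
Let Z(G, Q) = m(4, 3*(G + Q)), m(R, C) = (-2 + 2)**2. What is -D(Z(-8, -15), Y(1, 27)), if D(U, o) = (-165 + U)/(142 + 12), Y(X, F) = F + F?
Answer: 15/14 ≈ 1.0714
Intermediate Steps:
Y(X, F) = 2*F
m(R, C) = 0 (m(R, C) = 0**2 = 0)
Z(G, Q) = 0
D(U, o) = -15/14 + U/154 (D(U, o) = (-165 + U)/154 = (-165 + U)*(1/154) = -15/14 + U/154)
-D(Z(-8, -15), Y(1, 27)) = -(-15/14 + (1/154)*0) = -(-15/14 + 0) = -1*(-15/14) = 15/14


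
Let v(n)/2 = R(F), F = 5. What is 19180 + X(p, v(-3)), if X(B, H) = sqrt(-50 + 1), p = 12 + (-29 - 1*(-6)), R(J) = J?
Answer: 19180 + 7*I ≈ 19180.0 + 7.0*I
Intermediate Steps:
v(n) = 10 (v(n) = 2*5 = 10)
p = -11 (p = 12 + (-29 + 6) = 12 - 23 = -11)
X(B, H) = 7*I (X(B, H) = sqrt(-49) = 7*I)
19180 + X(p, v(-3)) = 19180 + 7*I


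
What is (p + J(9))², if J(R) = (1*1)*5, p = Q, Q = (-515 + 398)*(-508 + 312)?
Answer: 526105969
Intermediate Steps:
Q = 22932 (Q = -117*(-196) = 22932)
p = 22932
J(R) = 5 (J(R) = 1*5 = 5)
(p + J(9))² = (22932 + 5)² = 22937² = 526105969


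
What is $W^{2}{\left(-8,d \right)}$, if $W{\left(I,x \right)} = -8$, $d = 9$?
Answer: $64$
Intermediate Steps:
$W^{2}{\left(-8,d \right)} = \left(-8\right)^{2} = 64$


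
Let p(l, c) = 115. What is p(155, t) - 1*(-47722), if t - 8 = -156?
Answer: 47837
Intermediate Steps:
t = -148 (t = 8 - 156 = -148)
p(155, t) - 1*(-47722) = 115 - 1*(-47722) = 115 + 47722 = 47837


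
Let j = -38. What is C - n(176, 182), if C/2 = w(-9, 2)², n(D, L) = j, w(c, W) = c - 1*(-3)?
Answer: 110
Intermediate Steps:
w(c, W) = 3 + c (w(c, W) = c + 3 = 3 + c)
n(D, L) = -38
C = 72 (C = 2*(3 - 9)² = 2*(-6)² = 2*36 = 72)
C - n(176, 182) = 72 - 1*(-38) = 72 + 38 = 110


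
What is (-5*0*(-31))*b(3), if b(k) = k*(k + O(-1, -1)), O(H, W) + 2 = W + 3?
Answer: 0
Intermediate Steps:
O(H, W) = 1 + W (O(H, W) = -2 + (W + 3) = -2 + (3 + W) = 1 + W)
b(k) = k**2 (b(k) = k*(k + (1 - 1)) = k*(k + 0) = k*k = k**2)
(-5*0*(-31))*b(3) = (-5*0*(-31))*3**2 = (0*(-31))*9 = 0*9 = 0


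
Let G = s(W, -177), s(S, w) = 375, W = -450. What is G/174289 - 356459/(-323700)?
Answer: 62248270151/56417349300 ≈ 1.1034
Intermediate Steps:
G = 375
G/174289 - 356459/(-323700) = 375/174289 - 356459/(-323700) = 375*(1/174289) - 356459*(-1/323700) = 375/174289 + 356459/323700 = 62248270151/56417349300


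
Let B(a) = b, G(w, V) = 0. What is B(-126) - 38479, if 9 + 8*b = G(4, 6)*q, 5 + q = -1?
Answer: -307841/8 ≈ -38480.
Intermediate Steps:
q = -6 (q = -5 - 1 = -6)
b = -9/8 (b = -9/8 + (0*(-6))/8 = -9/8 + (⅛)*0 = -9/8 + 0 = -9/8 ≈ -1.1250)
B(a) = -9/8
B(-126) - 38479 = -9/8 - 38479 = -307841/8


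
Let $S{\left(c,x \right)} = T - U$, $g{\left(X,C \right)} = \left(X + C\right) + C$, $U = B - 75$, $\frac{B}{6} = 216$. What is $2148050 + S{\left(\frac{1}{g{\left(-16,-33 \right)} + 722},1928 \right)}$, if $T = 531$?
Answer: $2147360$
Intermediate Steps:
$B = 1296$ ($B = 6 \cdot 216 = 1296$)
$U = 1221$ ($U = 1296 - 75 = 1221$)
$g{\left(X,C \right)} = X + 2 C$ ($g{\left(X,C \right)} = \left(C + X\right) + C = X + 2 C$)
$S{\left(c,x \right)} = -690$ ($S{\left(c,x \right)} = 531 - 1221 = -690$)
$2148050 + S{\left(\frac{1}{g{\left(-16,-33 \right)} + 722},1928 \right)} = 2148050 - 690 = 2147360$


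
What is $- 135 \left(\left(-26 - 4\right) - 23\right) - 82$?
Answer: $7073$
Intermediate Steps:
$- 135 \left(\left(-26 - 4\right) - 23\right) - 82 = - 135 \left(-30 - 23\right) - 82 = \left(-135\right) \left(-53\right) - 82 = 7155 - 82 = 7073$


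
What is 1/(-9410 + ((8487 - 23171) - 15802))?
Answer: -1/39896 ≈ -2.5065e-5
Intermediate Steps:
1/(-9410 + ((8487 - 23171) - 15802)) = 1/(-9410 + (-14684 - 15802)) = 1/(-9410 - 30486) = 1/(-39896) = -1/39896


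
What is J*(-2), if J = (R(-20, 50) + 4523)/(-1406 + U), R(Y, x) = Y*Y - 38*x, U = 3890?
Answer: -3023/1242 ≈ -2.4340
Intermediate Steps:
R(Y, x) = Y**2 - 38*x
J = 3023/2484 (J = (((-20)**2 - 38*50) + 4523)/(-1406 + 3890) = ((400 - 1900) + 4523)/2484 = (-1500 + 4523)*(1/2484) = 3023*(1/2484) = 3023/2484 ≈ 1.2170)
J*(-2) = (3023/2484)*(-2) = -3023/1242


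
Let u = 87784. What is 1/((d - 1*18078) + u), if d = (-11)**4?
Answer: 1/84347 ≈ 1.1856e-5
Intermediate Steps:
d = 14641
1/((d - 1*18078) + u) = 1/((14641 - 1*18078) + 87784) = 1/((14641 - 18078) + 87784) = 1/(-3437 + 87784) = 1/84347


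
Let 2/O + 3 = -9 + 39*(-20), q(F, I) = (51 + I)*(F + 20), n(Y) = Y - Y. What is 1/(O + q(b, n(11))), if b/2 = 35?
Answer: 396/1817639 ≈ 0.00021786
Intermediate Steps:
b = 70 (b = 2*35 = 70)
n(Y) = 0
q(F, I) = (20 + F)*(51 + I) (q(F, I) = (51 + I)*(20 + F) = (20 + F)*(51 + I))
O = -1/396 (O = 2/(-3 + (-9 + 39*(-20))) = 2/(-3 + (-9 - 780)) = 2/(-3 - 789) = 2/(-792) = 2*(-1/792) = -1/396 ≈ -0.0025253)
1/(O + q(b, n(11))) = 1/(-1/396 + (1020 + 20*0 + 51*70 + 70*0)) = 1/(-1/396 + (1020 + 0 + 3570 + 0)) = 1/(-1/396 + 4590) = 1/(1817639/396) = 396/1817639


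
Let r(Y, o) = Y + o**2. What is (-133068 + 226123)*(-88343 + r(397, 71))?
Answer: -7714724775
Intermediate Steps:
(-133068 + 226123)*(-88343 + r(397, 71)) = (-133068 + 226123)*(-88343 + (397 + 71**2)) = 93055*(-88343 + (397 + 5041)) = 93055*(-88343 + 5438) = 93055*(-82905) = -7714724775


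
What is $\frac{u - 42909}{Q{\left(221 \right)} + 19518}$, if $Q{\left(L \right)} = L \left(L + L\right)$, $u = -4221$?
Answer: $- \frac{4713}{11720} \approx -0.40213$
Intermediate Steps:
$Q{\left(L \right)} = 2 L^{2}$ ($Q{\left(L \right)} = L 2 L = 2 L^{2}$)
$\frac{u - 42909}{Q{\left(221 \right)} + 19518} = \frac{-4221 - 42909}{2 \cdot 221^{2} + 19518} = - \frac{47130}{2 \cdot 48841 + 19518} = - \frac{47130}{97682 + 19518} = - \frac{47130}{117200} = \left(-47130\right) \frac{1}{117200} = - \frac{4713}{11720}$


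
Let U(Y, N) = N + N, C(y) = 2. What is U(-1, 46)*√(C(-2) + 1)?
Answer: 92*√3 ≈ 159.35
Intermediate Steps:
U(Y, N) = 2*N
U(-1, 46)*√(C(-2) + 1) = (2*46)*√(2 + 1) = 92*√3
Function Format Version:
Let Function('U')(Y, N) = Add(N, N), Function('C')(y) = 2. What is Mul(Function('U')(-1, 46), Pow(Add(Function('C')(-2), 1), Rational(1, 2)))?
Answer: Mul(92, Pow(3, Rational(1, 2))) ≈ 159.35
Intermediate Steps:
Function('U')(Y, N) = Mul(2, N)
Mul(Function('U')(-1, 46), Pow(Add(Function('C')(-2), 1), Rational(1, 2))) = Mul(Mul(2, 46), Pow(Add(2, 1), Rational(1, 2))) = Mul(92, Pow(3, Rational(1, 2)))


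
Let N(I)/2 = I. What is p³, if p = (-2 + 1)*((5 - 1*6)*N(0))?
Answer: 0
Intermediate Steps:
N(I) = 2*I
p = 0 (p = (-2 + 1)*((5 - 1*6)*(2*0)) = -(5 - 6)*0 = -(-1)*0 = -1*0 = 0)
p³ = 0³ = 0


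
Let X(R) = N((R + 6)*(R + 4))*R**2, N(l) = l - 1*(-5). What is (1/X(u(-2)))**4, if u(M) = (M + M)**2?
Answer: 1/168422420732968960000 ≈ 5.9375e-21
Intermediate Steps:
N(l) = 5 + l (N(l) = l + 5 = 5 + l)
u(M) = 4*M**2 (u(M) = (2*M)**2 = 4*M**2)
X(R) = R**2*(5 + (4 + R)*(6 + R)) (X(R) = (5 + (R + 6)*(R + 4))*R**2 = (5 + (6 + R)*(4 + R))*R**2 = (5 + (4 + R)*(6 + R))*R**2 = R**2*(5 + (4 + R)*(6 + R)))
(1/X(u(-2)))**4 = (1/((4*(-2)**2)**2*(29 + (4*(-2)**2)**2 + 10*(4*(-2)**2))))**4 = (1/((4*4)**2*(29 + (4*4)**2 + 10*(4*4))))**4 = (1/(16**2*(29 + 16**2 + 10*16)))**4 = (1/(256*(29 + 256 + 160)))**4 = (1/(256*445))**4 = (1/113920)**4 = 1/168422420732968960000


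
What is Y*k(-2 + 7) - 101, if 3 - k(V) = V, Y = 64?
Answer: -229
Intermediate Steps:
k(V) = 3 - V
Y*k(-2 + 7) - 101 = 64*(3 - (-2 + 7)) - 101 = 64*(3 - 1*5) - 101 = 64*(3 - 5) - 101 = 64*(-2) - 101 = -128 - 101 = -229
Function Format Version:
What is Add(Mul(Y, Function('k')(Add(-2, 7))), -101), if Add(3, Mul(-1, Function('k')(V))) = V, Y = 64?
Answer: -229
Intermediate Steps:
Function('k')(V) = Add(3, Mul(-1, V))
Add(Mul(Y, Function('k')(Add(-2, 7))), -101) = Add(Mul(64, Add(3, Mul(-1, Add(-2, 7)))), -101) = Add(Mul(64, Add(3, Mul(-1, 5))), -101) = Add(Mul(64, Add(3, -5)), -101) = Add(Mul(64, -2), -101) = Add(-128, -101) = -229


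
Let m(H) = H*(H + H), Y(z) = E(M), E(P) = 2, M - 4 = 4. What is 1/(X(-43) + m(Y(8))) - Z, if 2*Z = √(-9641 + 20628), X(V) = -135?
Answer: -1/127 - √10987/2 ≈ -52.417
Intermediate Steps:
M = 8 (M = 4 + 4 = 8)
Y(z) = 2
Z = √10987/2 (Z = √(-9641 + 20628)/2 = √10987/2 ≈ 52.409)
m(H) = 2*H² (m(H) = H*(2*H) = 2*H²)
1/(X(-43) + m(Y(8))) - Z = 1/(-135 + 2*2²) - √10987/2 = 1/(-135 + 2*4) - √10987/2 = 1/(-135 + 8) - √10987/2 = 1/(-127) - √10987/2 = -1/127 - √10987/2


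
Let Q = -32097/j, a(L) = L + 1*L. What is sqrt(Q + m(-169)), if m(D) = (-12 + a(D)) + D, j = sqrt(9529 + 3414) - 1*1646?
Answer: sqrt(-822177 + 22317*sqrt(7))/sqrt(1646 - 43*sqrt(7)) ≈ 22.317*I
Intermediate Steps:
a(L) = 2*L (a(L) = L + L = 2*L)
j = -1646 + 43*sqrt(7) (j = sqrt(12943) - 1646 = 43*sqrt(7) - 1646 = -1646 + 43*sqrt(7) ≈ -1532.2)
m(D) = -12 + 3*D (m(D) = (-12 + 2*D) + D = -12 + 3*D)
Q = -32097/(-1646 + 43*sqrt(7)) ≈ 20.948
sqrt(Q + m(-169)) = sqrt((17610554/898791 + 460057*sqrt(7)/898791) + (-12 + 3*(-169))) = sqrt((17610554/898791 + 460057*sqrt(7)/898791) + (-12 - 507)) = sqrt((17610554/898791 + 460057*sqrt(7)/898791) - 519) = sqrt(-448861975/898791 + 460057*sqrt(7)/898791)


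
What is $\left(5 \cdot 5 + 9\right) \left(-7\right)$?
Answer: $-238$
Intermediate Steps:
$\left(5 \cdot 5 + 9\right) \left(-7\right) = \left(25 + 9\right) \left(-7\right) = 34 \left(-7\right) = -238$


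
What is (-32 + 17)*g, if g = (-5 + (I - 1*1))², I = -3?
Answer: -1215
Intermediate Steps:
g = 81 (g = (-5 + (-3 - 1*1))² = (-5 + (-3 - 1))² = (-5 - 4)² = (-9)² = 81)
(-32 + 17)*g = (-32 + 17)*81 = -15*81 = -1215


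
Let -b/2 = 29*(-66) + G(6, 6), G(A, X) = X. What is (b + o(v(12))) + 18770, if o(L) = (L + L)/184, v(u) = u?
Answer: 519481/23 ≈ 22586.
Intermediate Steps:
b = 3816 (b = -2*(29*(-66) + 6) = -2*(-1914 + 6) = -2*(-1908) = 3816)
o(L) = L/92 (o(L) = (2*L)*(1/184) = L/92)
(b + o(v(12))) + 18770 = (3816 + (1/92)*12) + 18770 = (3816 + 3/23) + 18770 = 87771/23 + 18770 = 519481/23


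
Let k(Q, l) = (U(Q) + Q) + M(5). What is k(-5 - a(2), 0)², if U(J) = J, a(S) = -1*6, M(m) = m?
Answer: 49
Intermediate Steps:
a(S) = -6
k(Q, l) = 5 + 2*Q (k(Q, l) = (Q + Q) + 5 = 2*Q + 5 = 5 + 2*Q)
k(-5 - a(2), 0)² = (5 + 2*(-5 - 1*(-6)))² = (5 + 2*(-5 + 6))² = (5 + 2*1)² = (5 + 2)² = 7² = 49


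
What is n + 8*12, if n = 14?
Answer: 110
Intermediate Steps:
n + 8*12 = 14 + 8*12 = 14 + 96 = 110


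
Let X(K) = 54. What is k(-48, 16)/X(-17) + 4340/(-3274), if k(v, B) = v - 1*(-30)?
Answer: -8147/4911 ≈ -1.6589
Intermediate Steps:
k(v, B) = 30 + v (k(v, B) = v + 30 = 30 + v)
k(-48, 16)/X(-17) + 4340/(-3274) = (30 - 48)/54 + 4340/(-3274) = -18*1/54 + 4340*(-1/3274) = -⅓ - 2170/1637 = -8147/4911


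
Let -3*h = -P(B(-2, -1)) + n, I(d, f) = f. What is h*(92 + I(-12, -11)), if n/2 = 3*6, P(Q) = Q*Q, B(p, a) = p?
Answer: -864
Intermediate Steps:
P(Q) = Q**2
n = 36 (n = 2*(3*6) = 2*18 = 36)
h = -32/3 (h = -(-1*(-2)**2 + 36)/3 = -(-1*4 + 36)/3 = -(-4 + 36)/3 = -1/3*32 = -32/3 ≈ -10.667)
h*(92 + I(-12, -11)) = -32*(92 - 11)/3 = -32/3*81 = -864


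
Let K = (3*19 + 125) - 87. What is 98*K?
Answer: 9310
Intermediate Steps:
K = 95 (K = (57 + 125) - 87 = 182 - 87 = 95)
98*K = 98*95 = 9310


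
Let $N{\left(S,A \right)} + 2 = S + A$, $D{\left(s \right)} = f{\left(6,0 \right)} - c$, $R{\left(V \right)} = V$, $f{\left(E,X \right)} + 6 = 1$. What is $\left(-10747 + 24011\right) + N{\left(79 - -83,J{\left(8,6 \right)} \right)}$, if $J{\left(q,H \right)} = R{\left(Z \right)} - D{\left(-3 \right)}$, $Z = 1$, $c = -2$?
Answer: $13428$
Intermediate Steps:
$f{\left(E,X \right)} = -5$ ($f{\left(E,X \right)} = -6 + 1 = -5$)
$D{\left(s \right)} = -3$ ($D{\left(s \right)} = -5 - -2 = -5 + 2 = -3$)
$J{\left(q,H \right)} = 4$ ($J{\left(q,H \right)} = 1 - -3 = 1 + 3 = 4$)
$N{\left(S,A \right)} = -2 + A + S$ ($N{\left(S,A \right)} = -2 + \left(S + A\right) = -2 + \left(A + S\right) = -2 + A + S$)
$\left(-10747 + 24011\right) + N{\left(79 - -83,J{\left(8,6 \right)} \right)} = \left(-10747 + 24011\right) + \left(-2 + 4 + \left(79 - -83\right)\right) = 13264 + \left(-2 + 4 + \left(79 + 83\right)\right) = 13264 + \left(-2 + 4 + 162\right) = 13264 + 164 = 13428$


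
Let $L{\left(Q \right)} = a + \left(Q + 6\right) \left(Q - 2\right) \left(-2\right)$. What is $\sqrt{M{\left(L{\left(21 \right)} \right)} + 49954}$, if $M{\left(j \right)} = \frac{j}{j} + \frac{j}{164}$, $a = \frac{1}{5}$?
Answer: $\frac{\sqrt{8396384055}}{410} \approx 223.49$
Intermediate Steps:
$a = \frac{1}{5} \approx 0.2$
$L{\left(Q \right)} = \frac{1}{5} - 2 \left(-2 + Q\right) \left(6 + Q\right)$ ($L{\left(Q \right)} = \frac{1}{5} + \left(Q + 6\right) \left(Q - 2\right) \left(-2\right) = \frac{1}{5} + \left(6 + Q\right) \left(-2 + Q\right) \left(-2\right) = \frac{1}{5} + \left(-2 + Q\right) \left(6 + Q\right) \left(-2\right) = \frac{1}{5} - 2 \left(-2 + Q\right) \left(6 + Q\right)$)
$M{\left(j \right)} = 1 + \frac{j}{164}$ ($M{\left(j \right)} = 1 + j \frac{1}{164} = 1 + \frac{j}{164}$)
$\sqrt{M{\left(L{\left(21 \right)} \right)} + 49954} = \sqrt{\left(1 + \frac{\frac{121}{5} - 168 - 2 \cdot 21^{2}}{164}\right) + 49954} = \sqrt{\left(1 + \frac{\frac{121}{5} - 168 - 882}{164}\right) + 49954} = \sqrt{\left(1 + \frac{1}{164} \left(- \frac{5129}{5}\right)\right) + 49954} = \sqrt{\left(1 - \frac{5129}{820}\right) + 49954} = \sqrt{- \frac{4309}{820} + 49954} = \sqrt{\frac{40957971}{820}} = \frac{\sqrt{8396384055}}{410}$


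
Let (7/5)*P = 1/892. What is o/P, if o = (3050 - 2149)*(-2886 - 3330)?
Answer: -34970246304/5 ≈ -6.9941e+9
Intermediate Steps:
P = 5/6244 (P = (5/7)/892 = (5/7)*(1/892) = 5/6244 ≈ 0.00080077)
o = -5600616 (o = 901*(-6216) = -5600616)
o/P = -5600616/5/6244 = -5600616*6244/5 = -34970246304/5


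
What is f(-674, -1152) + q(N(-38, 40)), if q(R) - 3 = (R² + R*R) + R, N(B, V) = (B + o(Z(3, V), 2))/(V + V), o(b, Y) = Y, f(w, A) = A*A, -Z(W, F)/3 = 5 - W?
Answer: 265421391/200 ≈ 1.3271e+6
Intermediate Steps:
Z(W, F) = -15 + 3*W (Z(W, F) = -3*(5 - W) = -15 + 3*W)
f(w, A) = A²
N(B, V) = (2 + B)/(2*V) (N(B, V) = (B + 2)/(V + V) = (2 + B)/((2*V)) = (2 + B)*(1/(2*V)) = (2 + B)/(2*V))
q(R) = 3 + R + 2*R² (q(R) = 3 + ((R² + R*R) + R) = 3 + ((R² + R²) + R) = 3 + (2*R² + R) = 3 + (R + 2*R²) = 3 + R + 2*R²)
f(-674, -1152) + q(N(-38, 40)) = (-1152)² + (3 + (½)*(2 - 38)/40 + 2*((½)*(2 - 38)/40)²) = 1327104 + (3 + (½)*(1/40)*(-36) + 2*((½)*(1/40)*(-36))²) = 1327104 + (3 - 9/20 + 2*(-9/20)²) = 1327104 + (3 - 9/20 + 2*(81/400)) = 1327104 + (3 - 9/20 + 81/200) = 1327104 + 591/200 = 265421391/200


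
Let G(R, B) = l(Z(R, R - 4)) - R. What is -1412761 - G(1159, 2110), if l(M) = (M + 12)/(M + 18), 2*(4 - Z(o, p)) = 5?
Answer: -18350835/13 ≈ -1.4116e+6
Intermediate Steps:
Z(o, p) = 3/2 (Z(o, p) = 4 - 1/2*5 = 4 - 5/2 = 3/2)
l(M) = (12 + M)/(18 + M)
G(R, B) = 9/13 - R (G(R, B) = (12 + 3/2)/(18 + 3/2) - R = (27/2)/(39/2) - R = (2/39)*(27/2) - R = 9/13 - R)
-1412761 - G(1159, 2110) = -1412761 - (9/13 - 1*1159) = -1412761 - (9/13 - 1159) = -1412761 - 1*(-15058/13) = -1412761 + 15058/13 = -18350835/13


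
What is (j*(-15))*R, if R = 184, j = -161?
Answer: 444360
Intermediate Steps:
(j*(-15))*R = -161*(-15)*184 = 2415*184 = 444360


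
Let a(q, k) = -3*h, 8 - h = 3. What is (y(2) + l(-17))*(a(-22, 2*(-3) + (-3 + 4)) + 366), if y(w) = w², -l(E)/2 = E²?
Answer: -201474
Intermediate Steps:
h = 5 (h = 8 - 1*3 = 8 - 3 = 5)
a(q, k) = -15 (a(q, k) = -3*5 = -15)
l(E) = -2*E²
(y(2) + l(-17))*(a(-22, 2*(-3) + (-3 + 4)) + 366) = (2² - 2*(-17)²)*(-15 + 366) = (4 - 2*289)*351 = (4 - 578)*351 = -574*351 = -201474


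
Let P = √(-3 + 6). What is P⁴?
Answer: 9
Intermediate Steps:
P = √3 ≈ 1.7320
P⁴ = (√3)⁴ = 9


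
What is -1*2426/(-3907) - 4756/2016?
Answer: -3422719/1969128 ≈ -1.7382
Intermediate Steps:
-1*2426/(-3907) - 4756/2016 = -2426*(-1/3907) - 4756*1/2016 = 2426/3907 - 1189/504 = -3422719/1969128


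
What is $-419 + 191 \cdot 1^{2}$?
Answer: $-228$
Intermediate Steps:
$-419 + 191 \cdot 1^{2} = -419 + 191 \cdot 1 = -419 + 191 = -228$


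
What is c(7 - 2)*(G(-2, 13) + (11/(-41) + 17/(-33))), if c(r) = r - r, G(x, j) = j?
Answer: 0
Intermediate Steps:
c(r) = 0
c(7 - 2)*(G(-2, 13) + (11/(-41) + 17/(-33))) = 0*(13 + (11/(-41) + 17/(-33))) = 0*(13 + (11*(-1/41) + 17*(-1/33))) = 0*(13 + (-11/41 - 17/33)) = 0*(13 - 1060/1353) = 0*(16529/1353) = 0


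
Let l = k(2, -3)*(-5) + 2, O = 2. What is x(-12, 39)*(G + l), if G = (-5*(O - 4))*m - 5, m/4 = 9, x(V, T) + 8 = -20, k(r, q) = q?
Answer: -10416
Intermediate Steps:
x(V, T) = -28 (x(V, T) = -8 - 20 = -28)
l = 17 (l = -3*(-5) + 2 = 15 + 2 = 17)
m = 36 (m = 4*9 = 36)
G = 355 (G = -5*(2 - 4)*36 - 5 = -5*(-2)*36 - 5 = 10*36 - 5 = 360 - 5 = 355)
x(-12, 39)*(G + l) = -28*(355 + 17) = -28*372 = -10416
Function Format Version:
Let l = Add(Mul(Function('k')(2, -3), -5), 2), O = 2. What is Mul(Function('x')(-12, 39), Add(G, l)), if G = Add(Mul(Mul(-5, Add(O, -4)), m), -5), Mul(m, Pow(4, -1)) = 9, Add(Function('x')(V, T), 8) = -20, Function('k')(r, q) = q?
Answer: -10416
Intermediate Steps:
Function('x')(V, T) = -28 (Function('x')(V, T) = Add(-8, -20) = -28)
l = 17 (l = Add(Mul(-3, -5), 2) = Add(15, 2) = 17)
m = 36 (m = Mul(4, 9) = 36)
G = 355 (G = Add(Mul(Mul(-5, Add(2, -4)), 36), -5) = Add(Mul(Mul(-5, -2), 36), -5) = Add(Mul(10, 36), -5) = Add(360, -5) = 355)
Mul(Function('x')(-12, 39), Add(G, l)) = Mul(-28, Add(355, 17)) = Mul(-28, 372) = -10416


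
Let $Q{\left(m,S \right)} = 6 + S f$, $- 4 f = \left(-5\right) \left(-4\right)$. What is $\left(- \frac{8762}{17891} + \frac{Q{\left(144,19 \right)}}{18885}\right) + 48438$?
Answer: $\frac{16365654349661}{337871535} \approx 48438.0$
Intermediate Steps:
$f = -5$ ($f = - \frac{\left(-5\right) \left(-4\right)}{4} = \left(- \frac{1}{4}\right) 20 = -5$)
$Q{\left(m,S \right)} = 6 - 5 S$ ($Q{\left(m,S \right)} = 6 + S \left(-5\right) = 6 - 5 S$)
$\left(- \frac{8762}{17891} + \frac{Q{\left(144,19 \right)}}{18885}\right) + 48438 = \left(- \frac{8762}{17891} + \frac{6 - 95}{18885}\right) + 48438 = \left(\left(-8762\right) \frac{1}{17891} + \left(6 - 95\right) \frac{1}{18885}\right) + 48438 = \left(- \frac{8762}{17891} - \frac{89}{18885}\right) + 48438 = - \frac{167062669}{337871535} + 48438 = \frac{16365654349661}{337871535}$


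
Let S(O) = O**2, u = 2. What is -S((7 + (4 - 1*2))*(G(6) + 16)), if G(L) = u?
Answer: -26244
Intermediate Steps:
G(L) = 2
-S((7 + (4 - 1*2))*(G(6) + 16)) = -((7 + (4 - 1*2))*(2 + 16))**2 = -((7 + (4 - 2))*18)**2 = -((7 + 2)*18)**2 = -(9*18)**2 = -1*162**2 = -1*26244 = -26244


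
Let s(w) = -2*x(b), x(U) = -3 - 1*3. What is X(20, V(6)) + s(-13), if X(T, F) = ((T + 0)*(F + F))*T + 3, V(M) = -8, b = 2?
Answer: -6385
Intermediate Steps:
x(U) = -6 (x(U) = -3 - 3 = -6)
X(T, F) = 3 + 2*F*T² (X(T, F) = (T*(2*F))*T + 3 = (2*F*T)*T + 3 = 2*F*T² + 3 = 3 + 2*F*T²)
s(w) = 12 (s(w) = -2*(-6) = 12)
X(20, V(6)) + s(-13) = (3 + 2*(-8)*20²) + 12 = (3 + 2*(-8)*400) + 12 = (3 - 6400) + 12 = -6397 + 12 = -6385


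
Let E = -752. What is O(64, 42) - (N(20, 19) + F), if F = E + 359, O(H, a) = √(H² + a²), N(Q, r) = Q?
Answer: 373 + 2*√1465 ≈ 449.55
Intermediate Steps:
F = -393 (F = -752 + 359 = -393)
O(64, 42) - (N(20, 19) + F) = √(64² + 42²) - (20 - 393) = √(4096 + 1764) - 1*(-373) = √5860 + 373 = 2*√1465 + 373 = 373 + 2*√1465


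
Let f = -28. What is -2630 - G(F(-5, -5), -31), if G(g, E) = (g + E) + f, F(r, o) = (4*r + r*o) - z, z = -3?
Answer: -2579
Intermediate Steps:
F(r, o) = 3 + 4*r + o*r (F(r, o) = (4*r + r*o) - 1*(-3) = (4*r + o*r) + 3 = 3 + 4*r + o*r)
G(g, E) = -28 + E + g (G(g, E) = (g + E) - 28 = (E + g) - 28 = -28 + E + g)
-2630 - G(F(-5, -5), -31) = -2630 - (-28 - 31 + (3 + 4*(-5) - 5*(-5))) = -2630 - (-28 - 31 + (3 - 20 + 25)) = -2630 - (-28 - 31 + 8) = -2630 - 1*(-51) = -2630 + 51 = -2579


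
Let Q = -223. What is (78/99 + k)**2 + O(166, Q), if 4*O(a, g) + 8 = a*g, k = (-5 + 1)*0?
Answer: -20159305/2178 ≈ -9255.9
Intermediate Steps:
k = 0 (k = -4*0 = 0)
O(a, g) = -2 + a*g/4 (O(a, g) = -2 + (a*g)/4 = -2 + a*g/4)
(78/99 + k)**2 + O(166, Q) = (78/99 + 0)**2 + (-2 + (1/4)*166*(-223)) = (78*(1/99) + 0)**2 + (-2 - 18509/2) = (26/33 + 0)**2 - 18513/2 = (26/33)**2 - 18513/2 = 676/1089 - 18513/2 = -20159305/2178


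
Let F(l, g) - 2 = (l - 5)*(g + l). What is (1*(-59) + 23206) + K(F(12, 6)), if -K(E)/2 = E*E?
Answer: -9621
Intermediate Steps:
F(l, g) = 2 + (-5 + l)*(g + l) (F(l, g) = 2 + (l - 5)*(g + l) = 2 + (-5 + l)*(g + l))
K(E) = -2*E² (K(E) = -2*E*E = -2*E²)
(1*(-59) + 23206) + K(F(12, 6)) = (1*(-59) + 23206) - 2*(2 + 12² - 5*6 - 5*12 + 6*12)² = (-59 + 23206) - 2*(2 + 144 - 30 - 60 + 72)² = 23147 - 2*128² = 23147 - 2*16384 = 23147 - 32768 = -9621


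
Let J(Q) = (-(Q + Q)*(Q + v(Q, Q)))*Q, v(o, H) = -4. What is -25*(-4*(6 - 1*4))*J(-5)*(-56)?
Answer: -5040000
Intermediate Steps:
J(Q) = -2*Q²*(-4 + Q) (J(Q) = (-(Q + Q)*(Q - 4))*Q = (-2*Q*(-4 + Q))*Q = -2*Q²*(-4 + Q))
-25*(-4*(6 - 1*4))*J(-5)*(-56) = -25*(-4*(6 - 1*4))*2*(-5)²*(4 - 1*(-5))*(-56) = -25*(-4*(6 - 4))*2*25*(4 + 5)*(-56) = -25*(-4*2)*2*25*9*(-56) = -(-200)*450*(-56) = -25*(-3600)*(-56) = 90000*(-56) = -5040000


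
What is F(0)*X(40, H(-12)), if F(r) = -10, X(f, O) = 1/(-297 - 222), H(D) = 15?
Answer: 10/519 ≈ 0.019268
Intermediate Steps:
X(f, O) = -1/519 (X(f, O) = 1/(-519) = -1/519)
F(0)*X(40, H(-12)) = -10*(-1/519) = 10/519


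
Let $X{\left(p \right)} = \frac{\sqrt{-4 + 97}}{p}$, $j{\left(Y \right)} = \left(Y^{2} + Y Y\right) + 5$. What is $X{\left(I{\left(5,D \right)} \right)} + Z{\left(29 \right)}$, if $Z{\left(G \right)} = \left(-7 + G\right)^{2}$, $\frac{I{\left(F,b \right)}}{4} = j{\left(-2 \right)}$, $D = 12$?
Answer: $484 + \frac{\sqrt{93}}{52} \approx 484.19$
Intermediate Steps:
$j{\left(Y \right)} = 5 + 2 Y^{2}$ ($j{\left(Y \right)} = \left(Y^{2} + Y^{2}\right) + 5 = 2 Y^{2} + 5 = 5 + 2 Y^{2}$)
$I{\left(F,b \right)} = 52$ ($I{\left(F,b \right)} = 4 \left(5 + 2 \left(-2\right)^{2}\right) = 4 \left(5 + 2 \cdot 4\right) = 4 \left(5 + 8\right) = 4 \cdot 13 = 52$)
$X{\left(p \right)} = \frac{\sqrt{93}}{p}$
$X{\left(I{\left(5,D \right)} \right)} + Z{\left(29 \right)} = \frac{\sqrt{93}}{52} + \left(-7 + 29\right)^{2} = \sqrt{93} \cdot \frac{1}{52} + 22^{2} = \frac{\sqrt{93}}{52} + 484 = 484 + \frac{\sqrt{93}}{52}$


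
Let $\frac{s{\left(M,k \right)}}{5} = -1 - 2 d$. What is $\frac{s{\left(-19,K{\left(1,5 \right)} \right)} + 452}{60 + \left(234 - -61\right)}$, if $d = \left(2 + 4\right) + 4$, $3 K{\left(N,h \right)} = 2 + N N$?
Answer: $\frac{347}{355} \approx 0.97746$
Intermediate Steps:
$K{\left(N,h \right)} = \frac{2}{3} + \frac{N^{2}}{3}$ ($K{\left(N,h \right)} = \frac{2 + N N}{3} = \frac{2 + N^{2}}{3} = \frac{2}{3} + \frac{N^{2}}{3}$)
$d = 10$ ($d = 6 + 4 = 10$)
$s{\left(M,k \right)} = -105$ ($s{\left(M,k \right)} = 5 \left(-1 - 20\right) = 5 \left(-21\right) = -105$)
$\frac{s{\left(-19,K{\left(1,5 \right)} \right)} + 452}{60 + \left(234 - -61\right)} = \frac{-105 + 452}{60 + \left(234 - -61\right)} = \frac{347}{60 + \left(234 + 61\right)} = \frac{347}{60 + 295} = \frac{347}{355}$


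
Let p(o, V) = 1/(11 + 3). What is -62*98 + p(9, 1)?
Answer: -85063/14 ≈ -6075.9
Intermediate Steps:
p(o, V) = 1/14
-62*98 + p(9, 1) = -62*98 + 1/14 = -6076 + 1/14 = -85063/14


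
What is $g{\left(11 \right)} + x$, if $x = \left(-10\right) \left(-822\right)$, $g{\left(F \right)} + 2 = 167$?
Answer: $8385$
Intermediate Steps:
$g{\left(F \right)} = 165$ ($g{\left(F \right)} = -2 + 167 = 165$)
$x = 8220$
$g{\left(11 \right)} + x = 165 + 8220 = 8385$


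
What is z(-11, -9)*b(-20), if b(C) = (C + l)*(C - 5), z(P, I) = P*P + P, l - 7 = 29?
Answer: -44000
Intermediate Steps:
l = 36 (l = 7 + 29 = 36)
z(P, I) = P + P² (z(P, I) = P² + P = P + P²)
b(C) = (-5 + C)*(36 + C) (b(C) = (C + 36)*(C - 5) = (36 + C)*(-5 + C) = (-5 + C)*(36 + C))
z(-11, -9)*b(-20) = (-11*(1 - 11))*(-180 + (-20)² + 31*(-20)) = (-11*(-10))*(-180 + 400 - 620) = 110*(-400) = -44000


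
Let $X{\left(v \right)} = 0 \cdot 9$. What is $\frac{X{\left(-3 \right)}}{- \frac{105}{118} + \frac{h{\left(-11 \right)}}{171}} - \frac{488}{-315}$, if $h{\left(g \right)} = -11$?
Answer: $\frac{488}{315} \approx 1.5492$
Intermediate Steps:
$X{\left(v \right)} = 0$
$\frac{X{\left(-3 \right)}}{- \frac{105}{118} + \frac{h{\left(-11 \right)}}{171}} - \frac{488}{-315} = \frac{0}{- \frac{105}{118} - \frac{11}{171}} - \frac{488}{-315} = \frac{0}{\left(-105\right) \frac{1}{118} - \frac{11}{171}} - - \frac{488}{315} = \frac{0}{- \frac{105}{118} - \frac{11}{171}} + \frac{488}{315} = \frac{0}{- \frac{19253}{20178}} + \frac{488}{315} = 0 \left(- \frac{20178}{19253}\right) + \frac{488}{315} = 0 + \frac{488}{315} = \frac{488}{315}$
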